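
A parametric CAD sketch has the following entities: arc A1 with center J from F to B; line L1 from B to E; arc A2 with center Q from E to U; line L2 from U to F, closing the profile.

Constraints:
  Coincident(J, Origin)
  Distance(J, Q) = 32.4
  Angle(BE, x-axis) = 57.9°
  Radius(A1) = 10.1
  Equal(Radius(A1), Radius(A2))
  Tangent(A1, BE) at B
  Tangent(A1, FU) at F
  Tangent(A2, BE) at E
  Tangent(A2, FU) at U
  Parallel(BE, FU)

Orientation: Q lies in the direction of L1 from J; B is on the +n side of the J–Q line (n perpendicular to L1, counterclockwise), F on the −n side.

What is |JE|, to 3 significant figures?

33.9

The slot axis is L1's direction at 57.9°, so u = (cos 57.9°, sin 57.9°) = (0.531, 0.847) and n = (−sin 57.9°, cos 57.9°) = (-0.847, 0.531). J is at the origin and Q lies 32.4 along u from J, so Q = 32.4·u = (17.2, 27.4). Tangency of A1 to both parallel lines with radius 10.1 puts B and F at J ± 10.1·n: B = (-8.56, 5.37), F = (8.56, -5.37). Equal radii place E and U the same way about Q: E = Q + 10.1·n = (8.66, 32.8), U = Q − 10.1·n = (25.8, 22.1). Then |JE| = |E − J| = 33.9.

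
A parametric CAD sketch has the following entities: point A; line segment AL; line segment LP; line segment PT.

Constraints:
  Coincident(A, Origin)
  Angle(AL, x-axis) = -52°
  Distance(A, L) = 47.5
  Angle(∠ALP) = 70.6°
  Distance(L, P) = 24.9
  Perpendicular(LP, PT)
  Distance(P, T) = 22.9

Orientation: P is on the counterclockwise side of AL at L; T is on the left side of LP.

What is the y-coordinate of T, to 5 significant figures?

-4.1156

A is at the origin; AL runs at -52.0° with length 47.5, so L = 47.5·(cos -52.0°, sin -52.0°) = (29.244, -37.431). ∠ALP = 70.6°, so LP runs at -52.0° + (180° − 70.6°) = 57.400° from the x-axis; with |LP| = 24.9, P = L + 24.9·(cos 57.400°, sin 57.400°) = (42.659, -16.453). LP is perpendicular to PT; with |PT| = 22.9 on the left of LP, T = P + 22.9·(-0.84245, 0.53877) = (23.367, -4.1156). So T.y = -4.1156.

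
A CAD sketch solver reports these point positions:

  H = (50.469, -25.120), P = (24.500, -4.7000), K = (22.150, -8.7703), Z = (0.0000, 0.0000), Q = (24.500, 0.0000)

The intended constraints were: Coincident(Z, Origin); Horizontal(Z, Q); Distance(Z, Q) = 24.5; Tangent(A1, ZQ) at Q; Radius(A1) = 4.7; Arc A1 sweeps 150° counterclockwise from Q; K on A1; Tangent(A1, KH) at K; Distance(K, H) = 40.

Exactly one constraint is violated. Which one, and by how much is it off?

Distance(K, H) = 40 — off by 7.30.

Z = (0.00, 0.00) ✓; Z.y = 0.00, Q.y = 0.00 ✓; |ZQ| = 24.50 ✓; ∠(PQ, QZ) = 90.00° ✓; |PQ| = 4.700 ✓; bearing(P→K) − bearing(P→Q) = 150.0° ✓; |PK| = 4.700 ✓; ∠(PK, KH) = 90.00° ✓; |KH| = 32.70 ✗.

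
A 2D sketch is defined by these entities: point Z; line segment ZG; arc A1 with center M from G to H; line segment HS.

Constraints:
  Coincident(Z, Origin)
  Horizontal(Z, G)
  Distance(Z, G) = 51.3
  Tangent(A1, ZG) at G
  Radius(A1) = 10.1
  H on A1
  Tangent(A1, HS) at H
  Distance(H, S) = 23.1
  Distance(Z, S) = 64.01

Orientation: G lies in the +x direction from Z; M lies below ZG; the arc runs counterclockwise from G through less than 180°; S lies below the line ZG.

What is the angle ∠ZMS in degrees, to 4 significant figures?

106.0°

Z is at the origin; ZG is horizontal with |ZG| = 51.3 and G on the +x side, so G = (51.30, 0.000). A1 meets ZG tangentially, so MG is at right angles to ZG, so M = G + (0, -10.1) = (51.30, -10.10). Since MH ⟂ HS (tangency), |MS| = √(10.1² + 23.1²) = 25.21 regardless of where H sits on A1. So S lies on both circle(Z, 64.01) and circle(M, 25.21); the below-ZG intersection is S = (53.45, -35.22). H is the foot of the tangent from S: H = (42.42, -14.92).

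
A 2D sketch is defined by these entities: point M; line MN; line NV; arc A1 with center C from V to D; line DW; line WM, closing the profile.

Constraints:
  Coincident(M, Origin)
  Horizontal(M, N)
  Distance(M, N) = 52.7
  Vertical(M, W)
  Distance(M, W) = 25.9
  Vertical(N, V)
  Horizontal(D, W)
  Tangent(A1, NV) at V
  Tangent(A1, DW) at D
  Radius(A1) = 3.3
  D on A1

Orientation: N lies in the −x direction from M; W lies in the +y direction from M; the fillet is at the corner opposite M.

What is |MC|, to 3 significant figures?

54.3

M is at the origin; MN is horizontal with |MN| = 52.7 and N on the −x side, so N = (-52.7, 0.00). MW is vertical with |MW| = 25.9 and W on the +y side, so W = (0.00, 25.9). The virtual corner opposite M is at (-52.7, 25.9). The tangent condition forces CV to be normal to NV and A1 meets DW tangentially, so CD is at right angles to DW, with radius 3.3, so the center C sits 3.3 in from both sides at C = (-49.4, 22.6). Then |MC| = |C − M| = 54.3.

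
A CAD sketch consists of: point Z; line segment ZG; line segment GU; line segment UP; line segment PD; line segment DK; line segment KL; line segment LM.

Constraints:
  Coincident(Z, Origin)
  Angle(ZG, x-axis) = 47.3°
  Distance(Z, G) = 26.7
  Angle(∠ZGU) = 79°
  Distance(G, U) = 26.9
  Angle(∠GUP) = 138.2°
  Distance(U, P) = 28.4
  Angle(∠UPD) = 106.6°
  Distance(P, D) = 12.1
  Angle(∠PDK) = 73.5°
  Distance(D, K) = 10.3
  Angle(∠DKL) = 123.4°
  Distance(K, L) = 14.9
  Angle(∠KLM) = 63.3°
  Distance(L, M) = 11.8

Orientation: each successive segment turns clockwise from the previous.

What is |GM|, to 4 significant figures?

49.39

∠DKL = 123.4° gives KL at 28.00° from the x-axis; with |KL| = 14.9, L = (33.56, -15.41). ∠KLM = 63.3° gives LM at -88.70° from the x-axis; with |LM| = 11.8, M = (33.83, -27.20). Then |GM| = |M − G| = 49.39.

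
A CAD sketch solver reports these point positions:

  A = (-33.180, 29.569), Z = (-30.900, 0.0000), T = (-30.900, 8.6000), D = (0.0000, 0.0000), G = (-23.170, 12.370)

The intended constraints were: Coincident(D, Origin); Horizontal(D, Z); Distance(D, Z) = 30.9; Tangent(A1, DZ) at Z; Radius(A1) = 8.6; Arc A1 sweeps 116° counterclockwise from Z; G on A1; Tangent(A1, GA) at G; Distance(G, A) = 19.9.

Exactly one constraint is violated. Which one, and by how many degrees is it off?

Tangent(A1, GA) at G — off by 4.20°.

D = (0.00, 0.00) ✓; D.y = 0.00, Z.y = 0.00 ✓; |DZ| = 30.90 ✓; ∠(TZ, ZD) = 90.00° ✓; |TZ| = 8.600 ✓; bearing(T→G) − bearing(T→Z) = 116.0° ✓; |TG| = 8.600 ✓; ∠(TG, GA) = 85.80° ✗; |GA| = 19.90 ✓.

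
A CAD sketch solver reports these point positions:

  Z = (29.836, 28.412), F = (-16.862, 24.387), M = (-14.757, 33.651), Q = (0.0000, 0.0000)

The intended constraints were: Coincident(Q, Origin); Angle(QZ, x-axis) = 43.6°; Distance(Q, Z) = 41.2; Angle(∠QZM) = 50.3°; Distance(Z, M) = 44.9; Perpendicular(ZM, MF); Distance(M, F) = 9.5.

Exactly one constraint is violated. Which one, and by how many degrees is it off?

Perpendicular(ZM, MF) — off by 6.10°.

Q = (0.00, 0.00) ✓; QZ at 43.60° ✓; |QZ| = 41.20 ✓; ∠QZM = 50.30° ✓; |ZM| = 44.90 ✓; ∠(ZM, MF) = 83.90° ✗; |MF| = 9.500 ✓.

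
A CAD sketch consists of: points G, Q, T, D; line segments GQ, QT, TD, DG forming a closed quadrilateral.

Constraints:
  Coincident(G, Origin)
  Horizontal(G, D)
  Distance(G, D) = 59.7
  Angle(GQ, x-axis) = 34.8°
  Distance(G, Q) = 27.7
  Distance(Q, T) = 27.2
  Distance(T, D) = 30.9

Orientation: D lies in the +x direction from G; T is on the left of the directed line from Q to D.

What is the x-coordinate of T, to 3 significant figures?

47.0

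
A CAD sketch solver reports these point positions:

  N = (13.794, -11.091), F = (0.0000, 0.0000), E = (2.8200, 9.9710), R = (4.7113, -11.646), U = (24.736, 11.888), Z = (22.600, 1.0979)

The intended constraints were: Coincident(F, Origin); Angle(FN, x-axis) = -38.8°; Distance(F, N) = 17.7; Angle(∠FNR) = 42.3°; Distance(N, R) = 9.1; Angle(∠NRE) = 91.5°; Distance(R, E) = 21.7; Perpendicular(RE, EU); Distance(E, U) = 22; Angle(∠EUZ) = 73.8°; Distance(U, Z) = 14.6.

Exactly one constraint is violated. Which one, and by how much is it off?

Distance(U, Z) = 14.6 — off by 3.60.

F = (0.00, 0.00) ✓; FN at -38.80° ✓; |FN| = 17.70 ✓; ∠FNR = 42.30° ✓; |NR| = 9.100 ✓; ∠NRE = 91.50° ✓; |RE| = 21.70 ✓; ∠(RE, EU) = 90.00° ✓; |EU| = 22.00 ✓; ∠EUZ = 73.80° ✓; |UZ| = 11.00 ✗.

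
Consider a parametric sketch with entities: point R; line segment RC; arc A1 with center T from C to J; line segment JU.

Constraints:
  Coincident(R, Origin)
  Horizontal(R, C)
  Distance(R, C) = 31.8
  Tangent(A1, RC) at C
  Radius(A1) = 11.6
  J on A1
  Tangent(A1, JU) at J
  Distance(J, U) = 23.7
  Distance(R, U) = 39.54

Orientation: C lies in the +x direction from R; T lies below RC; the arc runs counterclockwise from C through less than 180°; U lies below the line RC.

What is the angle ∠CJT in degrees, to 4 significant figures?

46.47°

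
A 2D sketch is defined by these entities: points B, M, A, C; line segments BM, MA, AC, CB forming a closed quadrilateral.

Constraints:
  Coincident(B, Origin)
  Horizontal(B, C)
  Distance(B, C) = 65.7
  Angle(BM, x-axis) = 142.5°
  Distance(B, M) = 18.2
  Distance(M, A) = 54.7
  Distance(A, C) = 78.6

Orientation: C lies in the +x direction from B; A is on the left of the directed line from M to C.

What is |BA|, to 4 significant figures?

59.81

B is at the origin; BC is horizontal with |BC| = 65.7 and C in +x, so C = (65.7, 0). BM runs at 142.5° with |BM| = 18.2, so M = (-14.44, 11.08). A is determined by |MA| = 54.7 and |AC| = 78.6 together: it lies at the intersection of circle(M, 54.7) and circle(C, 78.6). With |MC| = 80.90, the foot of the radical line on MC is 20.76 from M and the perpendicular offset is √(54.7² − 20.76²) = 50.61. Taking the left-of-MC solution: A = (13.06, 58.37).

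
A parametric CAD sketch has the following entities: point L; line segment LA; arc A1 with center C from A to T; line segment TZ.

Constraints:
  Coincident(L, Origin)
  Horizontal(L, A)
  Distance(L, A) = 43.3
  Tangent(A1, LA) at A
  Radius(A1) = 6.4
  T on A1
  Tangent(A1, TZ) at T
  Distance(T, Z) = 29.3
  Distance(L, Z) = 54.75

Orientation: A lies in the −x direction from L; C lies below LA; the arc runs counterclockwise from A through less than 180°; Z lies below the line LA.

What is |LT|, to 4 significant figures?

50.11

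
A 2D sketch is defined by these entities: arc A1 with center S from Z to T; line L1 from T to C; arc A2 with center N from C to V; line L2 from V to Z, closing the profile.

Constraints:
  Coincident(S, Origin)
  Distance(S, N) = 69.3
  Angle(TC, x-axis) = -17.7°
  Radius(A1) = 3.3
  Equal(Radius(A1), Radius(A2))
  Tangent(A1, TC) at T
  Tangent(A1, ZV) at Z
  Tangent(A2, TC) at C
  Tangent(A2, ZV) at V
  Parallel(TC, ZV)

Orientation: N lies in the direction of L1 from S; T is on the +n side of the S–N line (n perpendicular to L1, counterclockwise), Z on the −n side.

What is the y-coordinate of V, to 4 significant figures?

-24.21

Tangency of A1 to both parallel lines with radius 3.3 puts T and Z at S ± 3.3·n: T = (1.003, 3.144), Z = (-1.003, -3.144). Equal radii place C and V the same way about N: C = N + 3.3·n = (67.02, -17.93), V = N − 3.3·n = (65.02, -24.21). So V.y = -24.21.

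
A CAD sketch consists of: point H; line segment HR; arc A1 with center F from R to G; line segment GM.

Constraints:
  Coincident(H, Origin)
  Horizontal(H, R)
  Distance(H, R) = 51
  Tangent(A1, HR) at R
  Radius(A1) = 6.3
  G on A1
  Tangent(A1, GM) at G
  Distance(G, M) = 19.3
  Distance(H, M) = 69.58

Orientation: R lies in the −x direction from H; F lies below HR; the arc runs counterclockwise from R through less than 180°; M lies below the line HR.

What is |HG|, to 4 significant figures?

56.30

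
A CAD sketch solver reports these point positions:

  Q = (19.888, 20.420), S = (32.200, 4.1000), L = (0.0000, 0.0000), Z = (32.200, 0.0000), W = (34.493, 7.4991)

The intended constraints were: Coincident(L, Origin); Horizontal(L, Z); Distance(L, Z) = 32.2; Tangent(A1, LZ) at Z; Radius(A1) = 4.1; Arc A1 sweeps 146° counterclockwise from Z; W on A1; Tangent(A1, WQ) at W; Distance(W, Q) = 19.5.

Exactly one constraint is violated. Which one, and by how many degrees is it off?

Tangent(A1, WQ) at W — off by 7.50°.

L = (0.00, 0.00) ✓; L.y = 0.00, Z.y = 0.00 ✓; |LZ| = 32.20 ✓; ∠(SZ, ZL) = 90.00° ✓; |SZ| = 4.100 ✓; bearing(S→W) − bearing(S→Z) = 146.0° ✓; |SW| = 4.100 ✓; ∠(SW, WQ) = 97.50° ✗; |WQ| = 19.50 ✓.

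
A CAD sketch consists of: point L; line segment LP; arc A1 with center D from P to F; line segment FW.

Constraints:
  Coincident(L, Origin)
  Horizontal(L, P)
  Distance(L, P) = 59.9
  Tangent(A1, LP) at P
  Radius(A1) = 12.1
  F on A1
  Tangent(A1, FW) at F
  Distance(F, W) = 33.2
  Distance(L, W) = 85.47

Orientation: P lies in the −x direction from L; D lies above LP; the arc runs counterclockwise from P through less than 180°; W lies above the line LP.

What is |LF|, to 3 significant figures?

54.6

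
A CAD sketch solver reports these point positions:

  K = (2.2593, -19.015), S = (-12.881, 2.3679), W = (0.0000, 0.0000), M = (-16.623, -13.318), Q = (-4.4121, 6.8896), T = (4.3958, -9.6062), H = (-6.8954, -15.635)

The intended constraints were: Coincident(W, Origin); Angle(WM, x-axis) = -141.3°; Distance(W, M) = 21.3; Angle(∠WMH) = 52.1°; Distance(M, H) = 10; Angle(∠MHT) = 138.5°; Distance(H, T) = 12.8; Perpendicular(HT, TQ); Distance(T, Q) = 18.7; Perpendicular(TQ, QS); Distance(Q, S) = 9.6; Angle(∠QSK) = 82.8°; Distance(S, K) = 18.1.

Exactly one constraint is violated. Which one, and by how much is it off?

Distance(S, K) = 18.1 — off by 8.10.

W = (0.00, 0.00) ✓; WM at -141.3° ✓; |WM| = 21.30 ✓; ∠WMH = 52.10° ✓; |MH| = 10.00 ✓; ∠MHT = 138.5° ✓; |HT| = 12.80 ✓; ∠(HT, TQ) = 90.00° ✓; |TQ| = 18.70 ✓; ∠(TQ, QS) = 90.00° ✓; |QS| = 9.600 ✓; ∠QSK = 82.80° ✓; |SK| = 26.20 ✗.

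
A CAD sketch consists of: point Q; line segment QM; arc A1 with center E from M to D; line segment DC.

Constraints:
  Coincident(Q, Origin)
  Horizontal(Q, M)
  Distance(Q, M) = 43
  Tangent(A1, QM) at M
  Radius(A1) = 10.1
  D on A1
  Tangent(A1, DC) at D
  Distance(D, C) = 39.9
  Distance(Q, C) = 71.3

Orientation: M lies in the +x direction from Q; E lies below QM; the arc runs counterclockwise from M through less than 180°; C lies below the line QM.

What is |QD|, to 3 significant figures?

36.7

Checks: Q = (0.00, 0.00) ✓; |QM| = 43.00 ✓; |ED| = 10.10 ✓; ∠(ED, DC) = 90.00° ✓; |DC| = 39.90 ✓; |QC| = 71.30 ✓.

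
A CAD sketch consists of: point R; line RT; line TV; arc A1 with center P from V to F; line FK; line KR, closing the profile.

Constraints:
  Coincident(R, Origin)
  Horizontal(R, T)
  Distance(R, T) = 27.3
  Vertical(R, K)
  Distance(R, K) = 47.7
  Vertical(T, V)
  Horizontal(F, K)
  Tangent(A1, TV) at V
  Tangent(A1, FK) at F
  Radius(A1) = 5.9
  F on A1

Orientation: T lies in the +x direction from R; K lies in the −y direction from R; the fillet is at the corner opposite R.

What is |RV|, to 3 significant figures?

49.9

R is at the origin; RT is horizontal with |RT| = 27.3 and T on the +x side, so T = (27.3, 0.00). RK is vertical with |RK| = 47.7 and K on the −y side, so K = (0.00, -47.7). The virtual corner opposite R is at (27.3, -47.7). The tangent condition forces PV to be normal to TV and since A1 is tangent to FK there, PF ⟂ FK, with radius 5.9, so the center P sits 5.9 in from both sides at P = (21.4, -41.8). That places the tangent points at V = (27.3, -41.8) on TV and F = (21.4, -47.7) on FK. Then |RV| = |V − R| = 49.9.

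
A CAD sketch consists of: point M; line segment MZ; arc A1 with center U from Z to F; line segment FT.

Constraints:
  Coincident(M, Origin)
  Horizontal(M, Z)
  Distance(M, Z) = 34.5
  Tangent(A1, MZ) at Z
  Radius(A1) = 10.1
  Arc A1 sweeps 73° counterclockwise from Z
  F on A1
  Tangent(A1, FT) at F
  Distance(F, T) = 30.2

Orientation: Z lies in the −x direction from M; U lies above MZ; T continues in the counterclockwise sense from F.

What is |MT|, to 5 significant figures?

39.425

M is at the origin; MZ is horizontal with |MZ| = 34.5 and Z on the −x side, so Z = (-34.500, 0.0000). Tangency of A1 to MZ means the radius UZ is perpendicular to MZ, so U = Z + (0, 10.1) = (-34.500, 10.100). On A1, Z sits at bearing -90° from U; a 73° counterclockwise sweep puts F at bearing -17°, so F = U + 10.1·(cos -17°, sin -17°) = (-24.841, 7.1470). Since A1 is tangent to FT there, UF ⟂ FT, so FT runs along (−sin -17°, cos -17°); with |FT| = 30.2, T = (-16.012, 36.027). Then |MT| = |T − M| = 39.425.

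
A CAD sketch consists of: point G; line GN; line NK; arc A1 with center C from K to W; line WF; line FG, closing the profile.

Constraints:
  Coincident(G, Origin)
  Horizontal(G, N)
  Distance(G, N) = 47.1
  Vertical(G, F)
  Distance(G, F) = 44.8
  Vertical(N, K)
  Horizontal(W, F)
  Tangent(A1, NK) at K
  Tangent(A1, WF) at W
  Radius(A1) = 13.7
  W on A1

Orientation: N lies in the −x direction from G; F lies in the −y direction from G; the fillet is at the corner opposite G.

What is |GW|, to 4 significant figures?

55.88

G is at the origin; G and N share the same y with |GN| = 47.1 and N on the −x side, so N = (-47.10, 0.000). G and F share the same x with |GF| = 44.8 and F on the −y side, so F = (0.000, -44.80). The virtual corner opposite G is at (-47.10, -44.80). A1 meets NK tangentially, so CK is at right angles to NK and since A1 is tangent to WF there, CW ⟂ WF, with radius 13.7, so the center C sits 13.7 in from both sides at C = (-33.40, -31.10). That places the tangent points at K = (-47.10, -31.10) on NK and W = (-33.40, -44.80) on WF. Then |GW| = |W − G| = 55.88.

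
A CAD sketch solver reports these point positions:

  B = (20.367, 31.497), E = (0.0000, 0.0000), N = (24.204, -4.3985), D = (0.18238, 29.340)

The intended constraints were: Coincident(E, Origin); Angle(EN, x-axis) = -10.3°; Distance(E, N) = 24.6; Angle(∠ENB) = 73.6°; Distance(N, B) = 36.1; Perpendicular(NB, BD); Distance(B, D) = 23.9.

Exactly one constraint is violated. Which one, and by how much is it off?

Distance(B, D) = 23.9 — off by 3.60.

E = (0.00, 0.00) ✓; EN at -10.30° ✓; |EN| = 24.60 ✓; ∠ENB = 73.60° ✓; |NB| = 36.10 ✓; ∠(NB, BD) = 90.00° ✓; |BD| = 20.30 ✗.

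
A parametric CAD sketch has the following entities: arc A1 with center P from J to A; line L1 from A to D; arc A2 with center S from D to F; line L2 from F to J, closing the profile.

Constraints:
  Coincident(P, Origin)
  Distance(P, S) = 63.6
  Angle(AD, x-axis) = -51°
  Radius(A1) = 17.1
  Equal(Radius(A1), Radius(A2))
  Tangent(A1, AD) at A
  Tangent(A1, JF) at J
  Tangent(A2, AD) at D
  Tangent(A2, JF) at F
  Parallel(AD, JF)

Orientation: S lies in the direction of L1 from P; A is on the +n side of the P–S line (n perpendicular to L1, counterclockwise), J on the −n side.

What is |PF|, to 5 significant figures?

65.859

The slot axis is L1's direction at -51.0°, so u = (cos -51.0°, sin -51.0°) = (0.62932, -0.77715) and n = (−sin -51.0°, cos -51.0°) = (0.77715, 0.62932). P is at the origin and S lies 63.6 along u from P, so S = 63.6·u = (40.025, -49.426). Tangency of A1 to both parallel lines with radius 17.1 puts A and J at P ± 17.1·n: A = (13.289, 10.761), J = (-13.289, -10.761). Equal radii place D and F the same way about S: D = S + 17.1·n = (53.314, -38.665), F = S − 17.1·n = (26.736, -60.188). Then |PF| = |F − P| = 65.859.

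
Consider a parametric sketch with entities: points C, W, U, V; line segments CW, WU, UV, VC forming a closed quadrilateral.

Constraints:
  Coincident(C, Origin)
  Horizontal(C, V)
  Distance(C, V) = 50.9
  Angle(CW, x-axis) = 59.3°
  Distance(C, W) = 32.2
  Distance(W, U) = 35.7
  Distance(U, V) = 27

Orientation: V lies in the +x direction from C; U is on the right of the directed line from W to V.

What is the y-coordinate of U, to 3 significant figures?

-7.01

Checks: |WU| = 35.70 ✓; |UV| = 27.00 ✓.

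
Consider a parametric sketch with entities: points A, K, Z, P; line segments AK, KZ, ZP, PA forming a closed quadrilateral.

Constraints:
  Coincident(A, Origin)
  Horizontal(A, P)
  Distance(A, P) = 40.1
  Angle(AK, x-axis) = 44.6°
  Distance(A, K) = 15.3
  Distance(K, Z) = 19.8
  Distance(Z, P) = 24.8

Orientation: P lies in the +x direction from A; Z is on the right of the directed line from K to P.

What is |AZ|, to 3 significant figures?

18.6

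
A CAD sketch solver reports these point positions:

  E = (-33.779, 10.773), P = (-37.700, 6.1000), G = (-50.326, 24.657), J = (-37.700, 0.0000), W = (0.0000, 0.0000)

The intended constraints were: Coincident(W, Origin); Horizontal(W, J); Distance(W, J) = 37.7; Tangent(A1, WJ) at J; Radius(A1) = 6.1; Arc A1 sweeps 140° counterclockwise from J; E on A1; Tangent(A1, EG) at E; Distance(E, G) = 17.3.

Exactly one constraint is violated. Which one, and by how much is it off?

Distance(E, G) = 17.3 — off by 4.30.

W = (0.00, 0.00) ✓; W.y = 0.00, J.y = 0.00 ✓; |WJ| = 37.70 ✓; ∠(PJ, JW) = 90.00° ✓; |PJ| = 6.100 ✓; bearing(P→E) − bearing(P→J) = 140.0° ✓; |PE| = 6.100 ✓; ∠(PE, EG) = 90.00° ✓; |EG| = 21.60 ✗.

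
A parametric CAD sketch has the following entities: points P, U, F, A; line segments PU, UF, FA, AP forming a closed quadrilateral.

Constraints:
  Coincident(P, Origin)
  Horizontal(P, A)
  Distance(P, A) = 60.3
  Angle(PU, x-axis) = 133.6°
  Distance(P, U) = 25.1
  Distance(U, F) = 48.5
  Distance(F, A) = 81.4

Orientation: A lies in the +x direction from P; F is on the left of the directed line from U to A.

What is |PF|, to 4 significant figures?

60.98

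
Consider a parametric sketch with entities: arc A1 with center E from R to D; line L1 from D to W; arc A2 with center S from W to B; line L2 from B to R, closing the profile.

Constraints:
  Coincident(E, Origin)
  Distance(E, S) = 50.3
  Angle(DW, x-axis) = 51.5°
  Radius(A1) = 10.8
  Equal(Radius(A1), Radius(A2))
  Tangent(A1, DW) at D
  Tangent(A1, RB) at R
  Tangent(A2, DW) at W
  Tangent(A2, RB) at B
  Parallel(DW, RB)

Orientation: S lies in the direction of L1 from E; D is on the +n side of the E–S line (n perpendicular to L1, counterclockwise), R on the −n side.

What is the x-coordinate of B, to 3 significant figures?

39.8

The slot axis is L1's direction at 51.5°, so u = (cos 51.5°, sin 51.5°) = (0.623, 0.783) and n = (−sin 51.5°, cos 51.5°) = (-0.783, 0.623). E is at the origin and S lies 50.3 along u from E, so S = 50.3·u = (31.3, 39.4). Tangency of A1 to both parallel lines with radius 10.8 puts D and R at E ± 10.8·n: D = (-8.45, 6.72), R = (8.45, -6.72). Equal radii place W and B the same way about S: W = S + 10.8·n = (22.9, 46.1), B = S − 10.8·n = (39.8, 32.6). So B.x = 39.8.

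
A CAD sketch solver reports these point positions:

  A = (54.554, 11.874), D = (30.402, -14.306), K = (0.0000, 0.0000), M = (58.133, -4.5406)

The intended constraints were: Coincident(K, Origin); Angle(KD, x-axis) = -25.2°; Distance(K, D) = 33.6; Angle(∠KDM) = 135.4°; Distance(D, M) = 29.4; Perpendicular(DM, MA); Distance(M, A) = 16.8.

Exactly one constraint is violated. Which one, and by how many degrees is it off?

Perpendicular(DM, MA) — off by 7.10°.

K = (0.00, 0.00) ✓; KD at -25.20° ✓; |KD| = 33.60 ✓; ∠KDM = 135.4° ✓; |DM| = 29.40 ✓; ∠(DM, MA) = 82.90° ✗; |MA| = 16.80 ✓.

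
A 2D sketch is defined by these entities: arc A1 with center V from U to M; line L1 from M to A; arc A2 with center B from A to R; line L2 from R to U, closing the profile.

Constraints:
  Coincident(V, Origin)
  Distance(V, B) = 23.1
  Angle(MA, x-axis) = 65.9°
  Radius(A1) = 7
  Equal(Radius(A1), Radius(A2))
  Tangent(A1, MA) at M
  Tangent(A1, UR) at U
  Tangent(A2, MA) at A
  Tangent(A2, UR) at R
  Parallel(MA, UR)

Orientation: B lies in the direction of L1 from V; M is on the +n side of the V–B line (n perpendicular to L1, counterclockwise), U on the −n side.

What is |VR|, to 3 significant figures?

24.1

The slot axis is L1's direction at 65.9°, so u = (cos 65.9°, sin 65.9°) = (0.408, 0.913) and n = (−sin 65.9°, cos 65.9°) = (-0.913, 0.408). V is at the origin and B lies 23.1 along u from V, so B = 23.1·u = (9.43, 21.1). Tangency of A1 to both parallel lines with radius 7.0 puts M and U at V ± 7.0·n: M = (-6.39, 2.86), U = (6.39, -2.86). Equal radii place A and R the same way about B: A = B + 7.0·n = (3.04, 23.9), R = B − 7.0·n = (15.8, 18.2). Then |VR| = |R − V| = 24.1.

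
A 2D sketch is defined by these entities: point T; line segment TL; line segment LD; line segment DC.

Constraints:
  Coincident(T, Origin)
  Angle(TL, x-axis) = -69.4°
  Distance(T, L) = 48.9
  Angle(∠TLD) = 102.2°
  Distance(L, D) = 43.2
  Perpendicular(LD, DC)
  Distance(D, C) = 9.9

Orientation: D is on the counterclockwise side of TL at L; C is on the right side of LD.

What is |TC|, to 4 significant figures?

78.71

T is at the origin; TL runs at -69.4° with length 48.9, so L = 48.9·(cos -69.4°, sin -69.4°) = (17.21, -45.77). ∠TLD = 102.2°, so LD runs at -69.4° + (180° − 102.2°) = 8.400° from the x-axis; with |LD| = 43.2, D = L + 43.2·(cos 8.400°, sin 8.400°) = (59.94, -39.46). LD ⟂ DC; with |DC| = 9.9 on the right of LD, C = D + 9.9·(0.1461, -0.9893) = (61.39, -49.26). Then |TC| = |C − T| = 78.71.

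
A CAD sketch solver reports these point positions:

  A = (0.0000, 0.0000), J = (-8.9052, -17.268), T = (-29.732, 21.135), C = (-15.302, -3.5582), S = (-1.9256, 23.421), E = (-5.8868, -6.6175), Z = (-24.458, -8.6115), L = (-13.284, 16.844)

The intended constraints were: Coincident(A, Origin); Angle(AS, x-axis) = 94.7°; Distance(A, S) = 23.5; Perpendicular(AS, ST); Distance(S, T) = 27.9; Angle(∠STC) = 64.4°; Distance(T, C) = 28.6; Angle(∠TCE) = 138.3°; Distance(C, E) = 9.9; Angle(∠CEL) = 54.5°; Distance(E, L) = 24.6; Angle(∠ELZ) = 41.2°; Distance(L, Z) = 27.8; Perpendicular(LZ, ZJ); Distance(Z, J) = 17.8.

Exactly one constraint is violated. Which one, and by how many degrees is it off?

Perpendicular(LZ, ZJ) — off by 5.40°.

A = (0.00, 0.00) ✓; AS at 94.70° ✓; |AS| = 23.50 ✓; ∠(AS, ST) = 90.00° ✓; |ST| = 27.90 ✓; ∠STC = 64.40° ✓; |TC| = 28.60 ✓; ∠TCE = 138.3° ✓; |CE| = 9.900 ✓; ∠CEL = 54.50° ✓; |EL| = 24.60 ✓; ∠ELZ = 41.20° ✓; |LZ| = 27.80 ✓; ∠(LZ, ZJ) = 84.60° ✗; |ZJ| = 17.80 ✓.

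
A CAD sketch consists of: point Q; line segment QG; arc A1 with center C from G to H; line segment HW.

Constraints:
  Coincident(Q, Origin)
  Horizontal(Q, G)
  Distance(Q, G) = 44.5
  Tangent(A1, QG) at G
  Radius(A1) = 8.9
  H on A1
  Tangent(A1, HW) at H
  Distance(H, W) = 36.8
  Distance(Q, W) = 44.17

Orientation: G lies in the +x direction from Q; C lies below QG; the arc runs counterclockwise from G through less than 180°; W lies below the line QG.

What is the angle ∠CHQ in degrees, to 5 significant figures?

163.80°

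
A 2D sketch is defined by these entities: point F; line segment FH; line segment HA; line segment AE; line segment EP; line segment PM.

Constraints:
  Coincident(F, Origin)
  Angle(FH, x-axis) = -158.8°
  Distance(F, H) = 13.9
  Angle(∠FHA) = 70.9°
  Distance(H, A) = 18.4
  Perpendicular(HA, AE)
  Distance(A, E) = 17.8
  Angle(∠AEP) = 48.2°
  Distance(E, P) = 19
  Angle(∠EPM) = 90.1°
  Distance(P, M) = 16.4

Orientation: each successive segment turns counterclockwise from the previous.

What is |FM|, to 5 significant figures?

22.850

F is at the origin; FH runs at -158.8° with length 13.9, so H = (-12.959, -5.0266). ∠FHA = 70.9° gives HA at -49.700° from the x-axis; with |HA| = 18.4, A = (-1.0584, -19.060). HA ⟂ AE, so AE runs at 40.300°; with |AE| = 17.8, E = (12.517, -7.5468). ∠AEP = 48.2° gives EP at 172.10° from the x-axis; with |EP| = 19.0, P = (-6.3026, -4.9354). ∠EPM = 90.1° gives PM at -98.000° from the x-axis; with |PM| = 16.4, M = (-8.5850, -21.176). Then |FM| = |M − F| = 22.850.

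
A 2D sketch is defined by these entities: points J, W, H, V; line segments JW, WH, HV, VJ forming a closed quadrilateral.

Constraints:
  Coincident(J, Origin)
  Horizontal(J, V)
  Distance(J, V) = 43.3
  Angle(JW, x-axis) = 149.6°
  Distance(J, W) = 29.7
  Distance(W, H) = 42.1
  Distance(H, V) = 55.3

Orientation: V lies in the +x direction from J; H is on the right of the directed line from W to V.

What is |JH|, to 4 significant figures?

23.85

Checks: J.y = 0.00, V.y = 0.00 ✓; |WH| = 42.10 ✓; |HV| = 55.30 ✓.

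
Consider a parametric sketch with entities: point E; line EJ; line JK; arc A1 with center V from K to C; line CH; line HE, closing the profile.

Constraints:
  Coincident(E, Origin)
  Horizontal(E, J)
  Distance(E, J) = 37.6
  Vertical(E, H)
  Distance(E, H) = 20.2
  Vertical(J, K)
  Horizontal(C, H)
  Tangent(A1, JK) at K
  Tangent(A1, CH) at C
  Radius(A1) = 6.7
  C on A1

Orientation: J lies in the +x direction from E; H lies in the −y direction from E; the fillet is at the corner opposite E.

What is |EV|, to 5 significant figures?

33.720

E is at the origin; E and J share the same y with |EJ| = 37.6 and J on the +x side, so J = (37.600, 0.0000). E and H share the same x with |EH| = 20.2 and H on the −y side, so H = (0.0000, -20.200). The virtual corner opposite E is at (37.600, -20.200). A1 meets JK tangentially, so VK is at right angles to JK and A1 meets CH tangentially, so VC is at right angles to CH, with radius 6.7, so the center V sits 6.7 in from both sides at V = (30.900, -13.500). Then |EV| = |V − E| = 33.720.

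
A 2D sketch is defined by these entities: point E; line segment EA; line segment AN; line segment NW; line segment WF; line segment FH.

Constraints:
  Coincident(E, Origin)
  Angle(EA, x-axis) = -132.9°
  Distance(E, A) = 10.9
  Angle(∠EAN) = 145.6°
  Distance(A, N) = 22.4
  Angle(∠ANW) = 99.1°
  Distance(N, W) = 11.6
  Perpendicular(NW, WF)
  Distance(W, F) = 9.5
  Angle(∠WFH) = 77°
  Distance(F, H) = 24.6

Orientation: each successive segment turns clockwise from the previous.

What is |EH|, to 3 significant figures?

31.1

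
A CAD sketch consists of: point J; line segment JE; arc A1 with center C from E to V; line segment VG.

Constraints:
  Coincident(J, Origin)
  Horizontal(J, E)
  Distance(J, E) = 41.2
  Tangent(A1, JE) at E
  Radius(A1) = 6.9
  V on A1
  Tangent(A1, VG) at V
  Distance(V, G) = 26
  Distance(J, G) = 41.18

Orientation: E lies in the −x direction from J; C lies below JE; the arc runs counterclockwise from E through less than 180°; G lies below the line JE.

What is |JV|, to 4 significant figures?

47.59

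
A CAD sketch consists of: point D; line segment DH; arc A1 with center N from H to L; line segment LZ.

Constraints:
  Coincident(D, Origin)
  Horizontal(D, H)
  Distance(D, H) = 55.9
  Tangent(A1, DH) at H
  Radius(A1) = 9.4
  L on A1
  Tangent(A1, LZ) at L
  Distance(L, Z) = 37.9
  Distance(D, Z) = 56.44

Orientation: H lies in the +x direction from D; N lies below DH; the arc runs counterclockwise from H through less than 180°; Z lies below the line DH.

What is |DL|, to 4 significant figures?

47.36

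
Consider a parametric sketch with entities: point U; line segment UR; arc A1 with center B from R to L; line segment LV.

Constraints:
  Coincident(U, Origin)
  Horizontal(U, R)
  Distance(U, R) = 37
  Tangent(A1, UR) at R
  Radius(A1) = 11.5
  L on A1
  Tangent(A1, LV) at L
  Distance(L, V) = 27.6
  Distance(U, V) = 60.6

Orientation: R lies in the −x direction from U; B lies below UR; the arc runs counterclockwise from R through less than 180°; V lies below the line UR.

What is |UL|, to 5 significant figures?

50.088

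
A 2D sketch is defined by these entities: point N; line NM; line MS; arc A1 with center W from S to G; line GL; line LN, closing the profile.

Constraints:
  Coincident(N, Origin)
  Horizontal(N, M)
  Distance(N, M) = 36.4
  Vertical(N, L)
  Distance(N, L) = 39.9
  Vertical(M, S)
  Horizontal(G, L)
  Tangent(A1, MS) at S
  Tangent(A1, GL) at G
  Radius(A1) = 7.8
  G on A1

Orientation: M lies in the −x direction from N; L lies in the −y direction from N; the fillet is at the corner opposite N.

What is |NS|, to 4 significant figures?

48.53

N is at the origin; NM is horizontal with |NM| = 36.4 and M on the −x side, so M = (-36.40, 0.000). N and L share the same x with |NL| = 39.9 and L on the −y side, so L = (0.000, -39.90). The virtual corner opposite N is at (-36.40, -39.90). Since A1 is tangent to MS there, WS ⟂ MS and tangency of A1 to GL means the radius WG is perpendicular to GL, with radius 7.8, so the center W sits 7.8 in from both sides at W = (-28.60, -32.10). That places the tangent points at S = (-36.40, -32.10) on MS and G = (-28.60, -39.90) on GL. Then |NS| = |S − N| = 48.53.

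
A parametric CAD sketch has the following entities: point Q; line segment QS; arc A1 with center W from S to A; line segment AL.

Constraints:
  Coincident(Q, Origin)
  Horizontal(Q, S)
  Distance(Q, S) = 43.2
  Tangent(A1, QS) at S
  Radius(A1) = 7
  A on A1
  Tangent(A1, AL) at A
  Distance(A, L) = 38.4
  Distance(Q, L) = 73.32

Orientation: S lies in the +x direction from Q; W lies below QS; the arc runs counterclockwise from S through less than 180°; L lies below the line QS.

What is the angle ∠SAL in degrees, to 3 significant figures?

117°

Q is at the origin; Q and S share the same y with |QS| = 43.2 and S on the +x side, so S = (43.2, 0.00). Tangency of A1 to QS means the radius WS is perpendicular to QS, so W = S + (0, -7) = (43.2, -7.00). Since WA ⟂ AL (tangency), |WL| = √(7.0² + 38.4²) = 39.0 regardless of where A sits on A1. So L lies on both circle(Q, 73.32) and circle(W, 39.0); the below-QS intersection is L = (59.9, -42.3). A is the foot of the tangent from L: A = (37.5, -11.1).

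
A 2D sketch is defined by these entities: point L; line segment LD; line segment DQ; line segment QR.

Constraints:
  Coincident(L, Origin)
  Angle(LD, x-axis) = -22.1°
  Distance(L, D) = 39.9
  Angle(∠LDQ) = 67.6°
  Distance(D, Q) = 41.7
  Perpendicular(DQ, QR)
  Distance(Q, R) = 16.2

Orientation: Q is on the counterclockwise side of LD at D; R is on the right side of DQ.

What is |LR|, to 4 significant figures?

59.33

L is at the origin; LD runs at -22.1° with length 39.9, so D = 39.9·(cos -22.1°, sin -22.1°) = (36.97, -15.01). ∠LDQ = 67.6°, so DQ runs at -22.1° + (180° − 67.6°) = 90.30° from the x-axis; with |DQ| = 41.7, Q = D + 41.7·(cos 90.30°, sin 90.30°) = (36.75, 26.69). The perpendicularity gives QR at right angles to DQ; with |QR| = 16.2 on the right of DQ, R = Q + 16.2·(1.000, 0.005236) = (52.95, 26.77). Then |LR| = |R − L| = 59.33.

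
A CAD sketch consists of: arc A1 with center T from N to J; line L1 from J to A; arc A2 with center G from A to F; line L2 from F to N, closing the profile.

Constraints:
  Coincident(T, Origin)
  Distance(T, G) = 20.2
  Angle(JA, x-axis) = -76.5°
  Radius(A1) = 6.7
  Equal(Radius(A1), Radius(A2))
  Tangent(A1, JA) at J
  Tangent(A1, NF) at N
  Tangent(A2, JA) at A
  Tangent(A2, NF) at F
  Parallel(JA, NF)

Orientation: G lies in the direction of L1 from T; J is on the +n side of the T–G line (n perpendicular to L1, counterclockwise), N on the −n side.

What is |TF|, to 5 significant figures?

21.282

The slot axis is L1's direction at -76.5°, so u = (cos -76.5°, sin -76.5°) = (0.23345, -0.97237) and n = (−sin -76.5°, cos -76.5°) = (0.97237, 0.23345). T is at the origin and G lies 20.2 along u from T, so G = 20.2·u = (4.7156, -19.642). Tangency of A1 to both parallel lines with radius 6.7 puts J and N at T ± 6.7·n: J = (6.5149, 1.5641), N = (-6.5149, -1.5641). Equal radii place A and F the same way about G: A = G + 6.7·n = (11.230, -18.078), F = G − 6.7·n = (-1.7993, -21.206). Then |TF| = |F − T| = 21.282.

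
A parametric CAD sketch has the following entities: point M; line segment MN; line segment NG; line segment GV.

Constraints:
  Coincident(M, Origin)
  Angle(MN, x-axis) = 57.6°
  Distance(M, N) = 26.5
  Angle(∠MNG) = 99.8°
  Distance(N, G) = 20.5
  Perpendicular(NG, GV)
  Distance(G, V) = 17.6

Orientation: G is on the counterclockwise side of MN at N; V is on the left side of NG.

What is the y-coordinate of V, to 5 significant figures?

23.107

∠MNG = 99.8°, so NG runs at 57.6° + (180° − 99.8°) = 137.80° from the x-axis; with |NG| = 20.5, G = N + 20.5·(cos 137.80°, sin 137.80°) = (-0.98708, 36.145). NG is perpendicular to GV; with |GV| = 17.6 on the left of NG, V = G + 17.6·(-0.67172, -0.74080) = (-12.809, 23.107). So V.y = 23.107.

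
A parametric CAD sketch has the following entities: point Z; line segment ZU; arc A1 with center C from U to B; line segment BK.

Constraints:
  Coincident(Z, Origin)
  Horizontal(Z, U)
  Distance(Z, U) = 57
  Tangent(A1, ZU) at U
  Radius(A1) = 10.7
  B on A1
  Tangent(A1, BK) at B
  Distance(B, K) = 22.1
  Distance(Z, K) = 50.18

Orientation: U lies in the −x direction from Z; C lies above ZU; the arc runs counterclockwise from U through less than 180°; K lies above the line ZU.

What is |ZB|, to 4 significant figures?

47.34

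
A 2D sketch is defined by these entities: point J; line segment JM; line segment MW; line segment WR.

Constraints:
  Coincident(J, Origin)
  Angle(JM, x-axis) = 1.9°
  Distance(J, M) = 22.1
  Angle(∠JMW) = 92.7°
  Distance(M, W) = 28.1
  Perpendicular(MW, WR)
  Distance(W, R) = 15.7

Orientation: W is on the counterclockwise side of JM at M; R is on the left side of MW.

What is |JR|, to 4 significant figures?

29.83

∠JMW = 92.7°, so MW runs at 1.9° + (180° − 92.7°) = 89.20° from the x-axis; with |MW| = 28.1, W = M + 28.1·(cos 89.20°, sin 89.20°) = (22.48, 28.83). The perpendicularity gives WR at right angles to MW; with |WR| = 15.7 on the left of MW, R = W + 15.7·(-0.9999, 0.01396) = (6.782, 29.05). Then |JR| = |R − J| = 29.83.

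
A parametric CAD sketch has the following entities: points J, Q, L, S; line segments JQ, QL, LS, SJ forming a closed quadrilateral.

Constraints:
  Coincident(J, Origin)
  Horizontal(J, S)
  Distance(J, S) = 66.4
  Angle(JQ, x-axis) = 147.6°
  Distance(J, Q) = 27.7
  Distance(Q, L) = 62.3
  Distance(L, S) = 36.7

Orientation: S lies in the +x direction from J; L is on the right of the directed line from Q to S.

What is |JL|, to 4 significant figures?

34.83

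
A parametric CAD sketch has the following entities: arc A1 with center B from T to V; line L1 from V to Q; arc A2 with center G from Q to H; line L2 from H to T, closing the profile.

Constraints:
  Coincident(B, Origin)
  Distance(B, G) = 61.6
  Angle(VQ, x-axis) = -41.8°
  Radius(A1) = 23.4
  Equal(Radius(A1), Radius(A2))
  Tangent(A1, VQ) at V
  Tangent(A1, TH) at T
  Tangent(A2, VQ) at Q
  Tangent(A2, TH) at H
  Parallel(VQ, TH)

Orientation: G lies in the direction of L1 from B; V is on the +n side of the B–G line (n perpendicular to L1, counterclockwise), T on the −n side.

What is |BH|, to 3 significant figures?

65.9

Tangency of A1 to both parallel lines with radius 23.4 puts V and T at B ± 23.4·n: V = (15.6, 17.4), T = (-15.6, -17.4). Equal radii place Q and H the same way about G: Q = G + 23.4·n = (61.5, -23.6), H = G − 23.4·n = (30.3, -58.5). Then |BH| = |H − B| = 65.9.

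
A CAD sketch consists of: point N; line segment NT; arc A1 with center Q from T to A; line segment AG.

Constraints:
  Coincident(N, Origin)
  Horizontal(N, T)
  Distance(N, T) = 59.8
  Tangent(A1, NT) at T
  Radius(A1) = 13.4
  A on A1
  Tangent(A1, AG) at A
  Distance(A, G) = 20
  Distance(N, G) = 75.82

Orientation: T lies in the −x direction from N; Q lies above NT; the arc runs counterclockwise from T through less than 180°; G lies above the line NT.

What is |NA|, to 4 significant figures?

56.35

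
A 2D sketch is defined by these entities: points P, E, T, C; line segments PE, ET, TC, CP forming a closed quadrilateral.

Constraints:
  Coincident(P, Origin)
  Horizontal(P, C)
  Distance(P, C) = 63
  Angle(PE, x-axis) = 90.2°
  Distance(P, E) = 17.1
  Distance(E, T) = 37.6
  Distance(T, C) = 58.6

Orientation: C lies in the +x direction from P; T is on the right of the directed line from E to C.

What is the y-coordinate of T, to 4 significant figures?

-19.67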